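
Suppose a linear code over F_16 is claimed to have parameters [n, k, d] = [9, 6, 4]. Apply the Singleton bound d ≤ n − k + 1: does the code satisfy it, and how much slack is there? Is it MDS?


Singleton RHS = n − k + 1 = 4, slack = 0, bound satisfied, MDS.

Singleton bound: d ≤ n − k + 1.
Here n = 9, k = 6, so n − k + 1 = 4.
Given d = 4, check d ≤ 4: YES.
Slack = (n − k + 1) − d = 0.
The code is MDS (slack = 0).
Description: the claimed parameters are [9, 6, 4]_16; such a code would be MDS (meets Singleton bound).


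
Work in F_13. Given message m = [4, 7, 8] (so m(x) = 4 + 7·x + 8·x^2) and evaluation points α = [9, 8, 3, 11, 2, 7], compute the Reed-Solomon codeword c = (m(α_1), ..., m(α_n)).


c = [0, 0, 6, 9, 11, 3]

Message polynomial: m(x) = 4 + 7·x + 8·x^2 (mod 13).
For each evaluation point α_i, compute m(α_i) mod 13:
  α_1 = 9: Horner steps 8 → 1 → 0, so m(9) = 0.
  α_2 = 8: Horner steps 8 → 6 → 0, so m(8) = 0.
  α_3 = 3: Horner steps 8 → 5 → 6, so m(3) = 6.
  α_4 = 11: Horner steps 8 → 4 → 9, so m(11) = 9.
  α_5 = 2: Horner steps 8 → 10 → 11, so m(2) = 11.
  α_6 = 7: Horner steps 8 → 11 → 3, so m(7) = 3.
Codeword c = [0, 0, 6, 9, 11, 3] ∈ F_13^6.


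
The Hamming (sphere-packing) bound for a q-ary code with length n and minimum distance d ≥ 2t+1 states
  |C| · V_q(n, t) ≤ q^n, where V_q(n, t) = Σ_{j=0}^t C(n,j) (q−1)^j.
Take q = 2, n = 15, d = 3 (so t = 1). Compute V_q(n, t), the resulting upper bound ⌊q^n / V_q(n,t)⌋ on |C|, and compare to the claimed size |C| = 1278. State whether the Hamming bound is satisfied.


V_q(n, t) = 16, q^n = 32768, Hamming bound = 2048, |C| = 1278 ≤ bound (satisfied).

Step 1: Compute V_q(n, t) = Σ_{j=0}^1 C(n, j) (q−1)^j.
  j = 0: C(15,0)·(1)^0 = 1·1 = 1.
  j = 1: C(15,1)·(1)^1 = 15·1 = 15.
  V_q(n, t) = 1 + 15 = 16.
Step 2: q^n = 2^15 = 32768.
Step 3: Hamming bound ⌊q^n / V_q(n,t)⌋ = ⌊32768/16⌋ = 2048.
Step 4: Compare |C| = 1278 to 2048: satisfied.
The claimed |C| lies below the Hamming bound.


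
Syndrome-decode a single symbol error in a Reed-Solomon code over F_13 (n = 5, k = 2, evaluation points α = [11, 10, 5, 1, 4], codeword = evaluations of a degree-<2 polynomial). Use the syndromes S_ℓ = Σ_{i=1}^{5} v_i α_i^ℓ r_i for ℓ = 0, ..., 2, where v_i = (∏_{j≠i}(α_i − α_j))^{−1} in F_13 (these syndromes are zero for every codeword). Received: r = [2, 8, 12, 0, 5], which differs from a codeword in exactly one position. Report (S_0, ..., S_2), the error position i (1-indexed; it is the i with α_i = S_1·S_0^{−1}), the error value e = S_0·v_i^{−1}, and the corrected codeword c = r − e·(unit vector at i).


S = (3, 3, 3), error at position 4, error magnitude e = 3, c = [2, 8, 12, 10, 5].

Step 1: column multipliers v_i = (∏_{j≠i}(α_i − α_j))^{−1} mod 13.
  i = 1 (α = 11): (11−10)(11−5)(11−1)(11−4) = 1·6·10·7 = 420 ≡ 4, so v_1 = 4^{−1} = 10 (mod 13).
  i = 2 (α = 10): (10−11)(10−5)(10−1)(10−4) = (−1)·5·9·6 = −270 ≡ 3, so v_2 = 3^{−1} = 9 (mod 13).
  i = 3 (α = 5): (5−11)(5−10)(5−1)(5−4) = (−6)·(−5)·4·1 = 120 ≡ 3, so v_3 = 3^{−1} = 9 (mod 13).
  i = 4 (α = 1): (1−11)(1−10)(1−5)(1−4) = (−10)·(−9)·(−4)·(−3) = 1080 ≡ 1, so v_4 = 1^{−1} = 1 (mod 13).
  i = 5 (α = 4): (4−11)(4−10)(4−5)(4−1) = (−7)·(−6)·(−1)·3 = −126 ≡ 4, so v_5 = 4^{−1} = 10 (mod 13).
  v = [10, 9, 9, 1, 10].
Step 2: syndromes of r = [2, 8, 12, 0, 5] (all sums mod 13).
  S_0 = Σ v_i r_i = 10·2 + 9·8 + 9·12 + 1·0 + 10·5 = 250 ≡ 3.
  S_1 = Σ v_i α_i r_i = 10·11·2 + 9·10·8 + 9·5·12 + 1·1·0 + 10·4·5 = 1680 ≡ 3.
  α_i^2 mod 13 = [4, 9, 12, 1, 3].
  S_2 = Σ v_i α_i^2 r_i = 10·4·2 + 9·9·8 + 9·12·12 + 1·1·0 + 10·3·5 = 2174 ≡ 3.
  S = (3, 3, 3) ≠ 0, so r is not a codeword (an error is present).
Step 3: locate the error. For a single error e at position i, S_ℓ = v_i·e·α_i^ℓ, so α_err = S_1/S_0.
  S_0^{−1} = 3^{−1} = 9 (mod 13), so α_err = 3·9 = 27 ≡ 1 = α_4. Error position i = 4.
  Consistency check: S_2/S_1 = 3·9 = 27 ≡ 1 = α_err ✓ (single-error assumption holds).
Step 4: error magnitude e = S_0/v_4 = S_0·∏_{j≠4}(α_4 − α_j) = 3·1 = 3 ≡ 3 (mod 13).
Step 5: correct position 4: c_4 = r_4 − e = 0 − 3 ≡ 10 (mod 13). Hence c = [2, 8, 12, 10, 5].
  Check: interpolating c through the α_i gives m(x) = 3 + 7·x (degree < 2) with m(α_i) = c_i for every i, so c is indeed a codeword.


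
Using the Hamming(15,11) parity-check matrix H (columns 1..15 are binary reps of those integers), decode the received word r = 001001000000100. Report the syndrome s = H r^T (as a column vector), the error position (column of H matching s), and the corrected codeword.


s = (1, 0, 0, 0)^T, error position = 8, corrected codeword c = 001001010000100

Compute s = H r^T mod 2 one row at a time:
  s_1 = 0 + 0 + 0 + 0 + 0 + 1 + 0 + 0 = 1 ≡ 1 (mod 2).
  s_2 = 0 + 0 + 1 + 0 + 0 + 1 + 0 + 0 = 2 ≡ 0 (mod 2).
  s_3 = 0 + 1 + 1 + 0 + 0 + 0 + 0 + 0 = 2 ≡ 0 (mod 2).
  s_4 = 0 + 1 + 0 + 0 + 0 + 0 + 1 + 0 = 2 ≡ 0 (mod 2).
s = (1, 0, 0, 0)^T — this equals column 8 of H (binary 1000), so error is at position 8.
Correct: flip bit 8 of r = 001001000000100 to get c = 001001010000100.


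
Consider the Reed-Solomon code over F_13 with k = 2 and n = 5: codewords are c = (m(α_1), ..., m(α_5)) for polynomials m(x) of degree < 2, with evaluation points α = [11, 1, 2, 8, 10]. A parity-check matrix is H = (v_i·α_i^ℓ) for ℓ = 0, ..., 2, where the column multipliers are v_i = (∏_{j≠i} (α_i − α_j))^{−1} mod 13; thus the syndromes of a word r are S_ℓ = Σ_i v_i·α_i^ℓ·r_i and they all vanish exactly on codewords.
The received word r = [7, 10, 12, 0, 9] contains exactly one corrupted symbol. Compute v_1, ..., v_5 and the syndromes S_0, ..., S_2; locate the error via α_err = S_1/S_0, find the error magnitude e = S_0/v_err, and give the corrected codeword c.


S = (8, 8, 8), error at position 2, error magnitude e = 9, c = [7, 1, 12, 0, 9].

Step 1: column multipliers v_i = (∏_{j≠i}(α_i − α_j))^{−1} mod 13.
  i = 1 (α = 11): (11−1)(11−2)(11−8)(11−10) = 10·9·3·1 = 270 ≡ 10, so v_1 = 10^{−1} = 4 (mod 13).
  i = 2 (α = 1): (1−11)(1−2)(1−8)(1−10) = (−10)·(−1)·(−7)·(−9) = 630 ≡ 6, so v_2 = 6^{−1} = 11 (mod 13).
  i = 3 (α = 2): (2−11)(2−1)(2−8)(2−10) = (−9)·1·(−6)·(−8) = −432 ≡ 10, so v_3 = 10^{−1} = 4 (mod 13).
  i = 4 (α = 8): (8−11)(8−1)(8−2)(8−10) = (−3)·7·6·(−2) = 252 ≡ 5, so v_4 = 5^{−1} = 8 (mod 13).
  i = 5 (α = 10): (10−11)(10−1)(10−2)(10−8) = (−1)·9·8·2 = −144 ≡ 12, so v_5 = 12^{−1} = 12 (mod 13).
  v = [4, 11, 4, 8, 12].
Step 2: syndromes of r = [7, 10, 12, 0, 9] (all sums mod 13).
  S_0 = Σ v_i r_i = 4·7 + 11·10 + 4·12 + 8·0 + 12·9 = 294 ≡ 8.
  S_1 = Σ v_i α_i r_i = 4·11·7 + 11·1·10 + 4·2·12 + 8·8·0 + 12·10·9 = 1594 ≡ 8.
  α_i^2 mod 13 = [4, 1, 4, 12, 9].
  S_2 = Σ v_i α_i^2 r_i = 4·4·7 + 11·1·10 + 4·4·12 + 8·12·0 + 12·9·9 = 1386 ≡ 8.
  S = (8, 8, 8) ≠ 0, so r is not a codeword (an error is present).
Step 3: locate the error. For a single error e at position i, S_ℓ = v_i·e·α_i^ℓ, so α_err = S_1/S_0.
  S_0^{−1} = 8^{−1} = 5 (mod 13), so α_err = 8·5 = 40 ≡ 1 = α_2. Error position i = 2.
  Consistency check: S_2/S_1 = 8·5 = 40 ≡ 1 = α_err ✓ (single-error assumption holds).
Step 4: error magnitude e = S_0/v_2 = S_0·∏_{j≠2}(α_2 − α_j) = 8·6 = 48 ≡ 9 (mod 13).
Step 5: correct position 2: c_2 = r_2 − e = 10 − 9 ≡ 1 (mod 13). Hence c = [7, 1, 12, 0, 9].
  Check: interpolating c through the α_i gives m(x) = 3 + 11·x (degree < 2) with m(α_i) = c_i for every i, so c is indeed a codeword.


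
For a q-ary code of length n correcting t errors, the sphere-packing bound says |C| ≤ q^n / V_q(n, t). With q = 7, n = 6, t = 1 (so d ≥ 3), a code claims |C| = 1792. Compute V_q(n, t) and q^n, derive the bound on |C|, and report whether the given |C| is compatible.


V_q(n, t) = 37, q^n = 117649, Hamming bound = 3179, |C| = 1792 ≤ bound (satisfied).

Step 1: Compute V_q(n, t) = Σ_{j=0}^1 C(n, j) (q−1)^j.
  j = 0: C(6,0)·(6)^0 = 1·1 = 1.
  j = 1: C(6,1)·(6)^1 = 6·6 = 36.
  V_q(n, t) = 1 + 36 = 37.
Step 2: q^n = 7^6 = 117649.
Step 3: Hamming bound ⌊q^n / V_q(n,t)⌋ = ⌊117649/37⌋ = 3179.
Step 4: Compare |C| = 1792 to 3179: satisfied.
The claimed |C| lies below the Hamming bound.


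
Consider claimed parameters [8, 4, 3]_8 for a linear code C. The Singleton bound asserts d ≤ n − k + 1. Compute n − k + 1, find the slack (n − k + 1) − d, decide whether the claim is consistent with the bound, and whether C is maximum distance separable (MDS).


Singleton RHS = n − k + 1 = 5, slack = 2, bound satisfied, not MDS.

Singleton bound: d ≤ n − k + 1.
Here n = 8, k = 4, so n − k + 1 = 5.
Given d = 3, check d ≤ 5: YES.
Slack = (n − k + 1) − d = 2.
The code is NOT MDS (slack = 2 > 0).
Description: the claimed parameters are [8, 4, 3]_8; such a code would be non-MDS.


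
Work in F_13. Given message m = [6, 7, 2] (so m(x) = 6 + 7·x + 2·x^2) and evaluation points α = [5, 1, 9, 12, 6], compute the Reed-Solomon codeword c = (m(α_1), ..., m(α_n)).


c = [0, 2, 10, 1, 3]

Message polynomial: m(x) = 6 + 7·x + 2·x^2 (mod 13).
For each evaluation point α_i, compute m(α_i) mod 13:
  α_1 = 5: Horner steps 2 → 4 → 0, so m(5) = 0.
  α_2 = 1: Horner steps 2 → 9 → 2, so m(1) = 2.
  α_3 = 9: Horner steps 2 → 12 → 10, so m(9) = 10.
  α_4 = 12: Horner steps 2 → 5 → 1, so m(12) = 1.
  α_5 = 6: Horner steps 2 → 6 → 3, so m(6) = 3.
Codeword c = [0, 2, 10, 1, 3] ∈ F_13^5.


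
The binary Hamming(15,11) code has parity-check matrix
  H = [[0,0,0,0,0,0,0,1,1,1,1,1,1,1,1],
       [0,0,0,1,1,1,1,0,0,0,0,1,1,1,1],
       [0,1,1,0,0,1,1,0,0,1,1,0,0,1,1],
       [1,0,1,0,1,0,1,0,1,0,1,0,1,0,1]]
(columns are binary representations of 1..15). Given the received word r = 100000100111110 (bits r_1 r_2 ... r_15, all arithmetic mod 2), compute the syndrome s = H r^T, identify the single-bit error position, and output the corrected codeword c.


s = (1, 0, 0, 0)^T, error position = 8, corrected codeword c = 100000110111110

Compute s = H r^T mod 2 one row at a time:
  s_1 = 0 + 0 + 1 + 1 + 1 + 1 + 1 + 0 = 5 ≡ 1 (mod 2).
  s_2 = 0 + 0 + 0 + 1 + 1 + 1 + 1 + 0 = 4 ≡ 0 (mod 2).
  s_3 = 0 + 0 + 0 + 1 + 1 + 1 + 1 + 0 = 4 ≡ 0 (mod 2).
  s_4 = 1 + 0 + 0 + 1 + 0 + 1 + 1 + 0 = 4 ≡ 0 (mod 2).
s = (1, 0, 0, 0)^T — this equals column 8 of H (binary 1000), so error is at position 8.
Correct: flip bit 8 of r = 100000100111110 to get c = 100000110111110.


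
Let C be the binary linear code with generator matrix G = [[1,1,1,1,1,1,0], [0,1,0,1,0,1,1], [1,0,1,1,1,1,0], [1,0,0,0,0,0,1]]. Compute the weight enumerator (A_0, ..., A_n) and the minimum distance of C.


Weight distribution: A_0 = 1, A_1 = 1, A_2 = 2, A_3 = 4, A_4 = 3, A_5 = 3, A_6 = 2. Minimum distance d = 1.

Enumerate all 2^4 = 16 messages m ∈ F_2^4.
For each, compute codeword c = mG in F_2^7, then tally its weight.
  m = 0000 → c = 0000000, weight = 0.
  m = 1000 → c = 1111110, weight = 6.
  m = 0100 → c = 0101011, weight = 4.
  m = 1100 → c = 1010101, weight = 4.
  m = 0010 → c = 1011110, weight = 5.
  m = 1010 → c = 0100000, weight = 1.
  m = 0110 → c = 1110101, weight = 5.
  m = 1110 → c = 0001011, weight = 3.
  m = 0001 → c = 1000001, weight = 2.
  m = 1001 → c = 0111111, weight = 6.
  m = 0101 → c = 1101010, weight = 4.
  m = 1101 → c = 0010100, weight = 2.
  m = 0011 → c = 0011111, weight = 5.
  m = 1011 → c = 1100001, weight = 3.
  m = 0111 → c = 0110100, weight = 3.
  m = 1111 → c = 1001010, weight = 3.
Tally weights:
  weight 0: 1 codewords.
  weight 1: 1 codewords.
  weight 2: 2 codewords.
  weight 3: 4 codewords.
  weight 4: 3 codewords.
  weight 5: 3 codewords.
  weight 6: 2 codewords.
Minimum distance d = smallest w > 0 with A_w > 0 = 1.
Sanity: Σ A_w = 16 = 2^4 = 16 ✓.


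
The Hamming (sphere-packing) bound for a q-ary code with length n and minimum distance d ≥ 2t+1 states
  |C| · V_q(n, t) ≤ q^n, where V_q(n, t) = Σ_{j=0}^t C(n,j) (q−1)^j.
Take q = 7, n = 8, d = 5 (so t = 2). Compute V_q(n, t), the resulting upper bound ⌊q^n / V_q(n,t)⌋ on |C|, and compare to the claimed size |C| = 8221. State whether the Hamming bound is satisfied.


V_q(n, t) = 1057, q^n = 5764801, Hamming bound = 5453, |C| = 8221 > bound (violated).

Step 1: Compute V_q(n, t) = Σ_{j=0}^2 C(n, j) (q−1)^j.
  j = 0: C(8,0)·(6)^0 = 1·1 = 1.
  j = 1: C(8,1)·(6)^1 = 8·6 = 48.
  j = 2: C(8,2)·(6)^2 = 28·36 = 1008.
  V_q(n, t) = 1 + 48 + 1008 = 1057.
Step 2: q^n = 7^8 = 5764801.
Step 3: Hamming bound ⌊q^n / V_q(n,t)⌋ = ⌊5764801/1057⌋ = 5453.
Step 4: Compare |C| = 8221 to 5453: violated.
The claimed |C| lies above the Hamming bound, so no 7-ary code of length 8 with d ≥ 5 can have 8221 codewords.


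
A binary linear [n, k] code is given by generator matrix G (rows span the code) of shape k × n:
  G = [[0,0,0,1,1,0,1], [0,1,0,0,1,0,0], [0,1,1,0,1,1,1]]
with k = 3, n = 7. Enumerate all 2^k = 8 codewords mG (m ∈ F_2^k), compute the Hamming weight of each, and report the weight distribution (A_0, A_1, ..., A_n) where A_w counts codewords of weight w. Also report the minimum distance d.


Weight distribution: A_0 = 1, A_2 = 1, A_3 = 3, A_4 = 2, A_5 = 1. Minimum distance d = 2.

Enumerate all 2^3 = 8 messages m ∈ F_2^3.
For each, compute codeword c = mG in F_2^7, then tally its weight.
  m = 000 → c = 0000000, weight = 0.
  m = 100 → c = 0001101, weight = 3.
  m = 010 → c = 0100100, weight = 2.
  m = 110 → c = 0101001, weight = 3.
  m = 001 → c = 0110111, weight = 5.
  m = 101 → c = 0111010, weight = 4.
  m = 011 → c = 0010011, weight = 3.
  m = 111 → c = 0011110, weight = 4.
Tally weights:
  weight 0: 1 codewords.
  weight 2: 1 codewords.
  weight 3: 3 codewords.
  weight 4: 2 codewords.
  weight 5: 1 codewords.
Minimum distance d = smallest w > 0 with A_w > 0 = 2.
Sanity: Σ A_w = 8 = 2^3 = 8 ✓.


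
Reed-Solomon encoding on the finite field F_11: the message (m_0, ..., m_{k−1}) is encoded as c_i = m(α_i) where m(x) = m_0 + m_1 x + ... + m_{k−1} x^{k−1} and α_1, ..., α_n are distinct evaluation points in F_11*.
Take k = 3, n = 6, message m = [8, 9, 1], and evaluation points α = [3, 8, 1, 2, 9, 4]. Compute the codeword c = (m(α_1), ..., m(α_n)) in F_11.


c = [0, 1, 7, 8, 5, 5]

Message polynomial: m(x) = 8 + 9·x + 1·x^2 (mod 11).
For each evaluation point α_i, compute m(α_i) mod 11:
  α_1 = 3: Horner steps 1 → 1 → 0, so m(3) = 0.
  α_2 = 8: Horner steps 1 → 6 → 1, so m(8) = 1.
  α_3 = 1: Horner steps 1 → 10 → 7, so m(1) = 7.
  α_4 = 2: Horner steps 1 → 0 → 8, so m(2) = 8.
  α_5 = 9: Horner steps 1 → 7 → 5, so m(9) = 5.
  α_6 = 4: Horner steps 1 → 2 → 5, so m(4) = 5.
Codeword c = [0, 1, 7, 8, 5, 5] ∈ F_11^6.


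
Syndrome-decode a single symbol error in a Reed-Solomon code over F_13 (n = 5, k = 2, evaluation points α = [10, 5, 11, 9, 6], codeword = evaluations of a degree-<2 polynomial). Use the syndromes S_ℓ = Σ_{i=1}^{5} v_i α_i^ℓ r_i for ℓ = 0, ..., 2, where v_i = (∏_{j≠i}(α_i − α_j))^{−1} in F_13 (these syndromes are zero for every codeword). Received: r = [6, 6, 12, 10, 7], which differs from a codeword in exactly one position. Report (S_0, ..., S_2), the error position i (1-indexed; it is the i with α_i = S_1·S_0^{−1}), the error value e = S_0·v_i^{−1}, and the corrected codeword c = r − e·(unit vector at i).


S = (10, 9, 12), error at position 1, error magnitude e = 8, c = [11, 6, 12, 10, 7].

Step 1: column multipliers v_i = (∏_{j≠i}(α_i − α_j))^{−1} mod 13.
  i = 1 (α = 10): (10−5)(10−11)(10−9)(10−6) = 5·(−1)·1·4 = −20 ≡ 6, so v_1 = 6^{−1} = 11 (mod 13).
  i = 2 (α = 5): (5−10)(5−11)(5−9)(5−6) = (−5)·(−6)·(−4)·(−1) = 120 ≡ 3, so v_2 = 3^{−1} = 9 (mod 13).
  i = 3 (α = 11): (11−10)(11−5)(11−9)(11−6) = 1·6·2·5 = 60 ≡ 8, so v_3 = 8^{−1} = 5 (mod 13).
  i = 4 (α = 9): (9−10)(9−5)(9−11)(9−6) = (−1)·4·(−2)·3 = 24 ≡ 11, so v_4 = 11^{−1} = 6 (mod 13).
  i = 5 (α = 6): (6−10)(6−5)(6−11)(6−9) = (−4)·1·(−5)·(−3) = −60 ≡ 5, so v_5 = 5^{−1} = 8 (mod 13).
  v = [11, 9, 5, 6, 8].
Step 2: syndromes of r = [6, 6, 12, 10, 7] (all sums mod 13).
  S_0 = Σ v_i r_i = 11·6 + 9·6 + 5·12 + 6·10 + 8·7 = 296 ≡ 10.
  S_1 = Σ v_i α_i r_i = 11·10·6 + 9·5·6 + 5·11·12 + 6·9·10 + 8·6·7 = 2466 ≡ 9.
  α_i^2 mod 13 = [9, 12, 4, 3, 10].
  S_2 = Σ v_i α_i^2 r_i = 11·9·6 + 9·12·6 + 5·4·12 + 6·3·10 + 8·10·7 = 2222 ≡ 12.
  S = (10, 9, 12) ≠ 0, so r is not a codeword (an error is present).
Step 3: locate the error. For a single error e at position i, S_ℓ = v_i·e·α_i^ℓ, so α_err = S_1/S_0.
  S_0^{−1} = 10^{−1} = 4 (mod 13), so α_err = 9·4 = 36 ≡ 10 = α_1. Error position i = 1.
  Consistency check: S_2/S_1 = 12·3 = 36 ≡ 10 = α_err ✓ (single-error assumption holds).
Step 4: error magnitude e = S_0/v_1 = S_0·∏_{j≠1}(α_1 − α_j) = 10·6 = 60 ≡ 8 (mod 13).
Step 5: correct position 1: c_1 = r_1 − e = 6 − 8 ≡ 11 (mod 13). Hence c = [11, 6, 12, 10, 7].
  Check: interpolating c through the α_i gives m(x) = 1 + 1·x (degree < 2) with m(α_i) = c_i for every i, so c is indeed a codeword.


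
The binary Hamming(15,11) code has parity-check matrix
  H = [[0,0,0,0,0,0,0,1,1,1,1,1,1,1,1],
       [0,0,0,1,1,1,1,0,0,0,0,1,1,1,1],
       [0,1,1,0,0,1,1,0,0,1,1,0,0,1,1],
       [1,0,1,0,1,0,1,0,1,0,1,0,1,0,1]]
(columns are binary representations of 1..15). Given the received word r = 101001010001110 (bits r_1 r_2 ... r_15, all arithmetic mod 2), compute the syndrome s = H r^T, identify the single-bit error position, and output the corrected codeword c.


s = (0, 0, 1, 1)^T, error position = 3, corrected codeword c = 100001010001110

Compute s = H r^T mod 2 one row at a time:
  s_1 = 1 + 0 + 0 + 0 + 1 + 1 + 1 + 0 = 4 ≡ 0 (mod 2).
  s_2 = 0 + 0 + 1 + 0 + 1 + 1 + 1 + 0 = 4 ≡ 0 (mod 2).
  s_3 = 0 + 1 + 1 + 0 + 0 + 0 + 1 + 0 = 3 ≡ 1 (mod 2).
  s_4 = 1 + 1 + 0 + 0 + 0 + 0 + 1 + 0 = 3 ≡ 1 (mod 2).
s = (0, 0, 1, 1)^T — this equals column 3 of H (binary 0011), so error is at position 3.
Correct: flip bit 3 of r = 101001010001110 to get c = 100001010001110.


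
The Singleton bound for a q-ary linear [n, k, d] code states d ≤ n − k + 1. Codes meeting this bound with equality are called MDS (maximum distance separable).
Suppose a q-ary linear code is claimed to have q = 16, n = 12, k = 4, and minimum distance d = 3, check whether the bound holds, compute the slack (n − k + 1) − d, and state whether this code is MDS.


Singleton RHS = n − k + 1 = 9, slack = 6, bound satisfied, not MDS.

Singleton bound: d ≤ n − k + 1.
Here n = 12, k = 4, so n − k + 1 = 9.
Given d = 3, check d ≤ 9: YES.
Slack = (n − k + 1) − d = 6.
The code is NOT MDS (slack = 6 > 0).
Description: the claimed parameters are [12, 4, 3]_16; such a code would be non-MDS.


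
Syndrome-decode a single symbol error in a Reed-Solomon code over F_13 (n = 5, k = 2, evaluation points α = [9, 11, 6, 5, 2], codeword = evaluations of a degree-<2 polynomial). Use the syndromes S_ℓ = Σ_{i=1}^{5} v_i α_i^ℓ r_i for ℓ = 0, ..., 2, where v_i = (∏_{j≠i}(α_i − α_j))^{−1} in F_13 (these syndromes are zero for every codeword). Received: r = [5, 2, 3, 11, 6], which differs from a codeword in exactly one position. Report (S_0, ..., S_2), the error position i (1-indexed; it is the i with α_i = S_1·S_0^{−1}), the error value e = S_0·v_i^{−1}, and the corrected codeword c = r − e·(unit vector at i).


S = (5, 10, 7), error at position 5, error magnitude e = 10, c = [5, 2, 3, 11, 9].

Step 1: column multipliers v_i = (∏_{j≠i}(α_i − α_j))^{−1} mod 13.
  i = 1 (α = 9): (9−11)(9−6)(9−5)(9−2) = (−2)·3·4·7 = −168 ≡ 1, so v_1 = 1^{−1} = 1 (mod 13).
  i = 2 (α = 11): (11−9)(11−6)(11−5)(11−2) = 2·5·6·9 = 540 ≡ 7, so v_2 = 7^{−1} = 2 (mod 13).
  i = 3 (α = 6): (6−9)(6−11)(6−5)(6−2) = (−3)·(−5)·1·4 = 60 ≡ 8, so v_3 = 8^{−1} = 5 (mod 13).
  i = 4 (α = 5): (5−9)(5−11)(5−6)(5−2) = (−4)·(−6)·(−1)·3 = −72 ≡ 6, so v_4 = 6^{−1} = 11 (mod 13).
  i = 5 (α = 2): (2−9)(2−11)(2−6)(2−5) = (−7)·(−9)·(−4)·(−3) = 756 ≡ 2, so v_5 = 2^{−1} = 7 (mod 13).
  v = [1, 2, 5, 11, 7].
Step 2: syndromes of r = [5, 2, 3, 11, 6] (all sums mod 13).
  S_0 = Σ v_i r_i = 1·5 + 2·2 + 5·3 + 11·11 + 7·6 = 187 ≡ 5.
  S_1 = Σ v_i α_i r_i = 1·9·5 + 2·11·2 + 5·6·3 + 11·5·11 + 7·2·6 = 868 ≡ 10.
  α_i^2 mod 13 = [3, 4, 10, 12, 4].
  S_2 = Σ v_i α_i^2 r_i = 1·3·5 + 2·4·2 + 5·10·3 + 11·12·11 + 7·4·6 = 1801 ≡ 7.
  S = (5, 10, 7) ≠ 0, so r is not a codeword (an error is present).
Step 3: locate the error. For a single error e at position i, S_ℓ = v_i·e·α_i^ℓ, so α_err = S_1/S_0.
  S_0^{−1} = 5^{−1} = 8 (mod 13), so α_err = 10·8 = 80 ≡ 2 = α_5. Error position i = 5.
  Consistency check: S_2/S_1 = 7·4 = 28 ≡ 2 = α_err ✓ (single-error assumption holds).
Step 4: error magnitude e = S_0/v_5 = S_0·∏_{j≠5}(α_5 − α_j) = 5·2 = 10 ≡ 10 (mod 13).
Step 5: correct position 5: c_5 = r_5 − e = 6 − 10 ≡ 9 (mod 13). Hence c = [5, 2, 3, 11, 9].
  Check: interpolating c through the α_i gives m(x) = 12 + 5·x (degree < 2) with m(α_i) = c_i for every i, so c is indeed a codeword.


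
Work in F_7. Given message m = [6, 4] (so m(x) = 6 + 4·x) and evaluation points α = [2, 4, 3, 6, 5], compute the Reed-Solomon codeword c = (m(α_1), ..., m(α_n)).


c = [0, 1, 4, 2, 5]

Message polynomial: m(x) = 6 + 4·x (mod 7).
For each evaluation point α_i, compute m(α_i) mod 7:
  α_1 = 2: Horner steps 4 → 0, so m(2) = 0.
  α_2 = 4: Horner steps 4 → 1, so m(4) = 1.
  α_3 = 3: Horner steps 4 → 4, so m(3) = 4.
  α_4 = 6: Horner steps 4 → 2, so m(6) = 2.
  α_5 = 5: Horner steps 4 → 5, so m(5) = 5.
Codeword c = [0, 1, 4, 2, 5] ∈ F_7^5.


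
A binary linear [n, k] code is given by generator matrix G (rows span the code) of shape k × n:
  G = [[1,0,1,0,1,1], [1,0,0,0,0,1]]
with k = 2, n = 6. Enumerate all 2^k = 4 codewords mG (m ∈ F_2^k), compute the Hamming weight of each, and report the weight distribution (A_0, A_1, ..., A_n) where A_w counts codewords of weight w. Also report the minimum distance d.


Weight distribution: A_0 = 1, A_2 = 2, A_4 = 1. Minimum distance d = 2.

Enumerate all 2^2 = 4 messages m ∈ F_2^2.
For each, compute codeword c = mG in F_2^6, then tally its weight.
  m = 00 → c = 000000, weight = 0.
  m = 10 → c = 101011, weight = 4.
  m = 01 → c = 100001, weight = 2.
  m = 11 → c = 001010, weight = 2.
Tally weights:
  weight 0: 1 codewords.
  weight 2: 2 codewords.
  weight 4: 1 codewords.
Minimum distance d = smallest w > 0 with A_w > 0 = 2.
Sanity: Σ A_w = 4 = 2^2 = 4 ✓.


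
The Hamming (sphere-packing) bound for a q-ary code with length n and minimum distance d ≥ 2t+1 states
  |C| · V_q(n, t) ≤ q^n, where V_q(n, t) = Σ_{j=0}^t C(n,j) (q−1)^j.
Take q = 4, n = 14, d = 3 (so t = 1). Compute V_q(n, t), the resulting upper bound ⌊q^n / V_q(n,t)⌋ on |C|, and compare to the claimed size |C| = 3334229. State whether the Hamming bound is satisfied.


V_q(n, t) = 43, q^n = 268435456, Hamming bound = 6242685, |C| = 3334229 ≤ bound (satisfied).

Step 1: Compute V_q(n, t) = Σ_{j=0}^1 C(n, j) (q−1)^j.
  j = 0: C(14,0)·(3)^0 = 1·1 = 1.
  j = 1: C(14,1)·(3)^1 = 14·3 = 42.
  V_q(n, t) = 1 + 42 = 43.
Step 2: q^n = 4^14 = 268435456.
Step 3: Hamming bound ⌊q^n / V_q(n,t)⌋ = ⌊268435456/43⌋ = 6242685.
Step 4: Compare |C| = 3334229 to 6242685: satisfied.
The claimed |C| lies below the Hamming bound.


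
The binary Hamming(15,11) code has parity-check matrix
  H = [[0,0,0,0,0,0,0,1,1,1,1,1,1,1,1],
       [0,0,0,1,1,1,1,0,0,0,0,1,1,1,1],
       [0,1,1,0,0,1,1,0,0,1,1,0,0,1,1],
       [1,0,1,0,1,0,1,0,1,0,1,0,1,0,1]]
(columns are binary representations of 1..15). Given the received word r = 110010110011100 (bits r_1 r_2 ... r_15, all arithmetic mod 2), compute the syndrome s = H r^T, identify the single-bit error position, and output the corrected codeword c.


s = (0, 0, 1, 1)^T, error position = 3, corrected codeword c = 111010110011100

Compute s = H r^T mod 2 one row at a time:
  s_1 = 1 + 0 + 0 + 1 + 1 + 1 + 0 + 0 = 4 ≡ 0 (mod 2).
  s_2 = 0 + 1 + 0 + 1 + 1 + 1 + 0 + 0 = 4 ≡ 0 (mod 2).
  s_3 = 1 + 0 + 0 + 1 + 0 + 1 + 0 + 0 = 3 ≡ 1 (mod 2).
  s_4 = 1 + 0 + 1 + 1 + 0 + 1 + 1 + 0 = 5 ≡ 1 (mod 2).
s = (0, 0, 1, 1)^T — this equals column 3 of H (binary 0011), so error is at position 3.
Correct: flip bit 3 of r = 110010110011100 to get c = 111010110011100.


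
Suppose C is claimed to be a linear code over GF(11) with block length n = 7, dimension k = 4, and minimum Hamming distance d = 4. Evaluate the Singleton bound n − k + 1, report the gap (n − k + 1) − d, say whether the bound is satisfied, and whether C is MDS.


Singleton RHS = n − k + 1 = 4, slack = 0, bound satisfied, MDS.

Singleton bound: d ≤ n − k + 1.
Here n = 7, k = 4, so n − k + 1 = 4.
Given d = 4, check d ≤ 4: YES.
Slack = (n − k + 1) − d = 0.
The code is MDS (slack = 0).
Description: the claimed parameters are [7, 4, 4]_11; such a code would be MDS (meets Singleton bound).


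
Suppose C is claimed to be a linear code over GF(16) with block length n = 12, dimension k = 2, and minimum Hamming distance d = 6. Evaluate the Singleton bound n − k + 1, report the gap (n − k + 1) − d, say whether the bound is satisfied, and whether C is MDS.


Singleton RHS = n − k + 1 = 11, slack = 5, bound satisfied, not MDS.

Singleton bound: d ≤ n − k + 1.
Here n = 12, k = 2, so n − k + 1 = 11.
Given d = 6, check d ≤ 11: YES.
Slack = (n − k + 1) − d = 5.
The code is NOT MDS (slack = 5 > 0).
Description: the claimed parameters are [12, 2, 6]_16; such a code would be non-MDS.


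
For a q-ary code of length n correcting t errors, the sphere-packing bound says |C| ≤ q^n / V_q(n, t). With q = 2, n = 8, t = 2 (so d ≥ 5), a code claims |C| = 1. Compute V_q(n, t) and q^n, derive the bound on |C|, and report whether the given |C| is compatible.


V_q(n, t) = 37, q^n = 256, Hamming bound = 6, |C| = 1 ≤ bound (satisfied).

Step 1: Compute V_q(n, t) = Σ_{j=0}^2 C(n, j) (q−1)^j.
  j = 0: C(8,0)·(1)^0 = 1·1 = 1.
  j = 1: C(8,1)·(1)^1 = 8·1 = 8.
  j = 2: C(8,2)·(1)^2 = 28·1 = 28.
  V_q(n, t) = 1 + 8 + 28 = 37.
Step 2: q^n = 2^8 = 256.
Step 3: Hamming bound ⌊q^n / V_q(n,t)⌋ = ⌊256/37⌋ = 6.
Step 4: Compare |C| = 1 to 6: satisfied.
The claimed |C| lies below the Hamming bound.


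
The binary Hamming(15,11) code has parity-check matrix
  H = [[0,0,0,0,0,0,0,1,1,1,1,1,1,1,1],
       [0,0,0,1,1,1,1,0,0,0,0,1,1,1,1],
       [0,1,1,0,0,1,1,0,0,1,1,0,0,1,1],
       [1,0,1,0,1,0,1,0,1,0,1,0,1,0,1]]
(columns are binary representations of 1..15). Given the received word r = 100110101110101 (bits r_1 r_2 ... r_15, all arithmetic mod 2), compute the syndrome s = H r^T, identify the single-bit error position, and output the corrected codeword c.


s = (1, 1, 0, 1)^T, error position = 13, corrected codeword c = 100110101110001

Compute s = H r^T mod 2 one row at a time:
  s_1 = 0 + 1 + 1 + 1 + 0 + 1 + 0 + 1 = 5 ≡ 1 (mod 2).
  s_2 = 1 + 1 + 0 + 1 + 0 + 1 + 0 + 1 = 5 ≡ 1 (mod 2).
  s_3 = 0 + 0 + 0 + 1 + 1 + 1 + 0 + 1 = 4 ≡ 0 (mod 2).
  s_4 = 1 + 0 + 1 + 1 + 1 + 1 + 1 + 1 = 7 ≡ 1 (mod 2).
s = (1, 1, 0, 1)^T — this equals column 13 of H (binary 1101), so error is at position 13.
Correct: flip bit 13 of r = 100110101110101 to get c = 100110101110001.


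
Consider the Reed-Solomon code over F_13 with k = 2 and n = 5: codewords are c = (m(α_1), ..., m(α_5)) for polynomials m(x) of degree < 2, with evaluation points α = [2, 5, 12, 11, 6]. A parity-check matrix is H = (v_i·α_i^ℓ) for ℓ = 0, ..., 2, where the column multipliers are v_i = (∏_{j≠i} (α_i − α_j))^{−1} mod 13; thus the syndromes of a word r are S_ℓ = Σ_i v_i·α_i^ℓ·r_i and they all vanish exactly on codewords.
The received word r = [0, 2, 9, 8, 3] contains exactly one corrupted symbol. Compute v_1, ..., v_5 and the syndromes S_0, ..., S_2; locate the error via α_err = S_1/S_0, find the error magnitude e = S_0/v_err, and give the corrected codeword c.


S = (1, 2, 4), error at position 1, error magnitude e = 1, c = [12, 2, 9, 8, 3].

Step 1: column multipliers v_i = (∏_{j≠i}(α_i − α_j))^{−1} mod 13.
  i = 1 (α = 2): (2−5)(2−12)(2−11)(2−6) = (−3)·(−10)·(−9)·(−4) = 1080 ≡ 1, so v_1 = 1^{−1} = 1 (mod 13).
  i = 2 (α = 5): (5−2)(5−12)(5−11)(5−6) = 3·(−7)·(−6)·(−1) = −126 ≡ 4, so v_2 = 4^{−1} = 10 (mod 13).
  i = 3 (α = 12): (12−2)(12−5)(12−11)(12−6) = 10·7·1·6 = 420 ≡ 4, so v_3 = 4^{−1} = 10 (mod 13).
  i = 4 (α = 11): (11−2)(11−5)(11−12)(11−6) = 9·6·(−1)·5 = −270 ≡ 3, so v_4 = 3^{−1} = 9 (mod 13).
  i = 5 (α = 6): (6−2)(6−5)(6−12)(6−11) = 4·1·(−6)·(−5) = 120 ≡ 3, so v_5 = 3^{−1} = 9 (mod 13).
  v = [1, 10, 10, 9, 9].
Step 2: syndromes of r = [0, 2, 9, 8, 3] (all sums mod 13).
  S_0 = Σ v_i r_i = 1·0 + 10·2 + 10·9 + 9·8 + 9·3 = 209 ≡ 1.
  S_1 = Σ v_i α_i r_i = 1·2·0 + 10·5·2 + 10·12·9 + 9·11·8 + 9·6·3 = 2134 ≡ 2.
  α_i^2 mod 13 = [4, 12, 1, 4, 10].
  S_2 = Σ v_i α_i^2 r_i = 1·4·0 + 10·12·2 + 10·1·9 + 9·4·8 + 9·10·3 = 888 ≡ 4.
  S = (1, 2, 4) ≠ 0, so r is not a codeword (an error is present).
Step 3: locate the error. For a single error e at position i, S_ℓ = v_i·e·α_i^ℓ, so α_err = S_1/S_0.
  S_0^{−1} = 1^{−1} = 1 (mod 13), so α_err = 2·1 = 2 ≡ 2 = α_1. Error position i = 1.
  Consistency check: S_2/S_1 = 4·7 = 28 ≡ 2 = α_err ✓ (single-error assumption holds).
Step 4: error magnitude e = S_0/v_1 = S_0·∏_{j≠1}(α_1 − α_j) = 1·1 = 1 ≡ 1 (mod 13).
Step 5: correct position 1: c_1 = r_1 − e = 0 − 1 ≡ 12 (mod 13). Hence c = [12, 2, 9, 8, 3].
  Check: interpolating c through the α_i gives m(x) = 10 + 1·x (degree < 2) with m(α_i) = c_i for every i, so c is indeed a codeword.


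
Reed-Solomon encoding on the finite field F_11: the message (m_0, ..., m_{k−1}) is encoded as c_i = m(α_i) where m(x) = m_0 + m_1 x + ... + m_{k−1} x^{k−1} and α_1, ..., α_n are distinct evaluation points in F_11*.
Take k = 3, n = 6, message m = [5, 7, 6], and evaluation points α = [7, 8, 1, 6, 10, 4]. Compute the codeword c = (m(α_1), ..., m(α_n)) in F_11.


c = [7, 5, 7, 10, 4, 8]

Message polynomial: m(x) = 5 + 7·x + 6·x^2 (mod 11).
For each evaluation point α_i, compute m(α_i) mod 11:
  α_1 = 7: Horner steps 6 → 5 → 7, so m(7) = 7.
  α_2 = 8: Horner steps 6 → 0 → 5, so m(8) = 5.
  α_3 = 1: Horner steps 6 → 2 → 7, so m(1) = 7.
  α_4 = 6: Horner steps 6 → 10 → 10, so m(6) = 10.
  α_5 = 10: Horner steps 6 → 1 → 4, so m(10) = 4.
  α_6 = 4: Horner steps 6 → 9 → 8, so m(4) = 8.
Codeword c = [7, 5, 7, 10, 4, 8] ∈ F_11^6.


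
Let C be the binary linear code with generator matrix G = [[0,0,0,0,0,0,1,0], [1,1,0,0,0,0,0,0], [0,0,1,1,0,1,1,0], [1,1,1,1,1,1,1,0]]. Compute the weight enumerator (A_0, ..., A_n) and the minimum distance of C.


Weight distribution: A_0 = 1, A_1 = 2, A_2 = 2, A_3 = 3, A_4 = 3, A_5 = 2, A_6 = 2, A_7 = 1. Minimum distance d = 1.

Enumerate all 2^4 = 16 messages m ∈ F_2^4.
For each, compute codeword c = mG in F_2^8, then tally its weight.
  m = 0000 → c = 00000000, weight = 0.
  m = 1000 → c = 00000010, weight = 1.
  m = 0100 → c = 11000000, weight = 2.
  m = 1100 → c = 11000010, weight = 3.
  m = 0010 → c = 00110110, weight = 4.
  m = 1010 → c = 00110100, weight = 3.
  m = 0110 → c = 11110110, weight = 6.
  m = 1110 → c = 11110100, weight = 5.
  m = 0001 → c = 11111110, weight = 7.
  m = 1001 → c = 11111100, weight = 6.
  m = 0101 → c = 00111110, weight = 5.
  m = 1101 → c = 00111100, weight = 4.
  m = 0011 → c = 11001000, weight = 3.
  m = 1011 → c = 11001010, weight = 4.
  m = 0111 → c = 00001000, weight = 1.
  m = 1111 → c = 00001010, weight = 2.
Tally weights:
  weight 0: 1 codewords.
  weight 1: 2 codewords.
  weight 2: 2 codewords.
  weight 3: 3 codewords.
  weight 4: 3 codewords.
  weight 5: 2 codewords.
  weight 6: 2 codewords.
  weight 7: 1 codewords.
Minimum distance d = smallest w > 0 with A_w > 0 = 1.
Sanity: Σ A_w = 16 = 2^4 = 16 ✓.


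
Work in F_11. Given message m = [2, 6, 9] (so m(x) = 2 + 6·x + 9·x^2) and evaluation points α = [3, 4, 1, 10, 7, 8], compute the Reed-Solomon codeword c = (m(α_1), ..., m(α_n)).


c = [2, 5, 6, 5, 1, 10]

Message polynomial: m(x) = 2 + 6·x + 9·x^2 (mod 11).
For each evaluation point α_i, compute m(α_i) mod 11:
  α_1 = 3: Horner steps 9 → 0 → 2, so m(3) = 2.
  α_2 = 4: Horner steps 9 → 9 → 5, so m(4) = 5.
  α_3 = 1: Horner steps 9 → 4 → 6, so m(1) = 6.
  α_4 = 10: Horner steps 9 → 8 → 5, so m(10) = 5.
  α_5 = 7: Horner steps 9 → 3 → 1, so m(7) = 1.
  α_6 = 8: Horner steps 9 → 1 → 10, so m(8) = 10.
Codeword c = [2, 5, 6, 5, 1, 10] ∈ F_11^6.


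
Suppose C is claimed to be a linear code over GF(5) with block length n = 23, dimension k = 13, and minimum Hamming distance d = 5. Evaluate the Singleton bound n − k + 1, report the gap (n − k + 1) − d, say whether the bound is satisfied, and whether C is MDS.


Singleton RHS = n − k + 1 = 11, slack = 6, bound satisfied, not MDS.

Singleton bound: d ≤ n − k + 1.
Here n = 23, k = 13, so n − k + 1 = 11.
Given d = 5, check d ≤ 11: YES.
Slack = (n − k + 1) − d = 6.
The code is NOT MDS (slack = 6 > 0).
Description: the claimed parameters are [23, 13, 5]_5; such a code would be non-MDS.


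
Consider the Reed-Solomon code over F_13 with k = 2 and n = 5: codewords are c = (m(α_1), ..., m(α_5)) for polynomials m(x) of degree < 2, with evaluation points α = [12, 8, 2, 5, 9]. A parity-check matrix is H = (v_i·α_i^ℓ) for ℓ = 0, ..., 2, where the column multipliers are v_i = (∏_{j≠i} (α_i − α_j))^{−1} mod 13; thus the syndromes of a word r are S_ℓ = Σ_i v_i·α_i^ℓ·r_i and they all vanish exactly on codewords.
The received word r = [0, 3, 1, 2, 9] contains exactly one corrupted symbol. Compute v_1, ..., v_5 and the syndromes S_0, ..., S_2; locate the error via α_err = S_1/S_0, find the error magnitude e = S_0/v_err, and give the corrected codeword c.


S = (7, 11, 8), error at position 5, error magnitude e = 10, c = [0, 3, 1, 2, 12].

Step 1: column multipliers v_i = (∏_{j≠i}(α_i − α_j))^{−1} mod 13.
  i = 1 (α = 12): (12−8)(12−2)(12−5)(12−9) = 4·10·7·3 = 840 ≡ 8, so v_1 = 8^{−1} = 5 (mod 13).
  i = 2 (α = 8): (8−12)(8−2)(8−5)(8−9) = (−4)·6·3·(−1) = 72 ≡ 7, so v_2 = 7^{−1} = 2 (mod 13).
  i = 3 (α = 2): (2−12)(2−8)(2−5)(2−9) = (−10)·(−6)·(−3)·(−7) = 1260 ≡ 12, so v_3 = 12^{−1} = 12 (mod 13).
  i = 4 (α = 5): (5−12)(5−8)(5−2)(5−9) = (−7)·(−3)·3·(−4) = −252 ≡ 8, so v_4 = 8^{−1} = 5 (mod 13).
  i = 5 (α = 9): (9−12)(9−8)(9−2)(9−5) = (−3)·1·7·4 = −84 ≡ 7, so v_5 = 7^{−1} = 2 (mod 13).
  v = [5, 2, 12, 5, 2].
Step 2: syndromes of r = [0, 3, 1, 2, 9] (all sums mod 13).
  S_0 = Σ v_i r_i = 5·0 + 2·3 + 12·1 + 5·2 + 2·9 = 46 ≡ 7.
  S_1 = Σ v_i α_i r_i = 5·12·0 + 2·8·3 + 12·2·1 + 5·5·2 + 2·9·9 = 284 ≡ 11.
  α_i^2 mod 13 = [1, 12, 4, 12, 3].
  S_2 = Σ v_i α_i^2 r_i = 5·1·0 + 2·12·3 + 12·4·1 + 5·12·2 + 2·3·9 = 294 ≡ 8.
  S = (7, 11, 8) ≠ 0, so r is not a codeword (an error is present).
Step 3: locate the error. For a single error e at position i, S_ℓ = v_i·e·α_i^ℓ, so α_err = S_1/S_0.
  S_0^{−1} = 7^{−1} = 2 (mod 13), so α_err = 11·2 = 22 ≡ 9 = α_5. Error position i = 5.
  Consistency check: S_2/S_1 = 8·6 = 48 ≡ 9 = α_err ✓ (single-error assumption holds).
Step 4: error magnitude e = S_0/v_5 = S_0·∏_{j≠5}(α_5 − α_j) = 7·7 = 49 ≡ 10 (mod 13).
Step 5: correct position 5: c_5 = r_5 − e = 9 − 10 ≡ 12 (mod 13). Hence c = [0, 3, 1, 2, 12].
  Check: interpolating c through the α_i gives m(x) = 9 + 9·x (degree < 2) with m(α_i) = c_i for every i, so c is indeed a codeword.


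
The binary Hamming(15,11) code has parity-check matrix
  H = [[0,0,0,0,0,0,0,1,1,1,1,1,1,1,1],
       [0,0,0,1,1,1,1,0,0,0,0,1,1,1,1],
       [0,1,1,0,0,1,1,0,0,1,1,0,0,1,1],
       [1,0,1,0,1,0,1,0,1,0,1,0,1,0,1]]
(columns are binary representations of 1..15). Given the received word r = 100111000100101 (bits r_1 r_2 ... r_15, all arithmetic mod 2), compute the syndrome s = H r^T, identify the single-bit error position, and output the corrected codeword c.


s = (1, 1, 1, 0)^T, error position = 14, corrected codeword c = 100111000100111

Compute s = H r^T mod 2 one row at a time:
  s_1 = 0 + 0 + 1 + 0 + 0 + 1 + 0 + 1 = 3 ≡ 1 (mod 2).
  s_2 = 1 + 1 + 1 + 0 + 0 + 1 + 0 + 1 = 5 ≡ 1 (mod 2).
  s_3 = 0 + 0 + 1 + 0 + 1 + 0 + 0 + 1 = 3 ≡ 1 (mod 2).
  s_4 = 1 + 0 + 1 + 0 + 0 + 0 + 1 + 1 = 4 ≡ 0 (mod 2).
s = (1, 1, 1, 0)^T — this equals column 14 of H (binary 1110), so error is at position 14.
Correct: flip bit 14 of r = 100111000100101 to get c = 100111000100111.


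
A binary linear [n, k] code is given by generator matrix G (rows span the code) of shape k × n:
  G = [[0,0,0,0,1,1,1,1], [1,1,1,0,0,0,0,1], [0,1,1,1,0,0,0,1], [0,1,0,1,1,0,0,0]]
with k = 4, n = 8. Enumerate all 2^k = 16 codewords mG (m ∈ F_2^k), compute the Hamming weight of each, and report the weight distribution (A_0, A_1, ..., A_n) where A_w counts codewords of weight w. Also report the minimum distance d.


Weight distribution: A_0 = 1, A_2 = 1, A_3 = 4, A_4 = 3, A_5 = 4, A_6 = 3. Minimum distance d = 2.

Enumerate all 2^4 = 16 messages m ∈ F_2^4.
For each, compute codeword c = mG in F_2^8, then tally its weight.
  m = 0000 → c = 00000000, weight = 0.
  m = 1000 → c = 00001111, weight = 4.
  m = 0100 → c = 11100001, weight = 4.
  m = 1100 → c = 11101110, weight = 6.
  m = 0010 → c = 01110001, weight = 4.
  m = 1010 → c = 01111110, weight = 6.
  m = 0110 → c = 10010000, weight = 2.
  m = 1110 → c = 10011111, weight = 6.
  m = 0001 → c = 01011000, weight = 3.
  m = 1001 → c = 01010111, weight = 5.
  m = 0101 → c = 10111001, weight = 5.
  m = 1101 → c = 10110110, weight = 5.
  m = 0011 → c = 00101001, weight = 3.
  m = 1011 → c = 00100110, weight = 3.
  m = 0111 → c = 11001000, weight = 3.
  m = 1111 → c = 11000111, weight = 5.
Tally weights:
  weight 0: 1 codewords.
  weight 2: 1 codewords.
  weight 3: 4 codewords.
  weight 4: 3 codewords.
  weight 5: 4 codewords.
  weight 6: 3 codewords.
Minimum distance d = smallest w > 0 with A_w > 0 = 2.
Sanity: Σ A_w = 16 = 2^4 = 16 ✓.


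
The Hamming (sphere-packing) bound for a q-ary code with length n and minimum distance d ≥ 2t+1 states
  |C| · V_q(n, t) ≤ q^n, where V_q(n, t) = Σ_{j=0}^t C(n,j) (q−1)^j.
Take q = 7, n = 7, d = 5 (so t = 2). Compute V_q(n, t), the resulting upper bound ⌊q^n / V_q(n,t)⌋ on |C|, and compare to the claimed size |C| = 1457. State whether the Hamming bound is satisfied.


V_q(n, t) = 799, q^n = 823543, Hamming bound = 1030, |C| = 1457 > bound (violated).

Step 1: Compute V_q(n, t) = Σ_{j=0}^2 C(n, j) (q−1)^j.
  j = 0: C(7,0)·(6)^0 = 1·1 = 1.
  j = 1: C(7,1)·(6)^1 = 7·6 = 42.
  j = 2: C(7,2)·(6)^2 = 21·36 = 756.
  V_q(n, t) = 1 + 42 + 756 = 799.
Step 2: q^n = 7^7 = 823543.
Step 3: Hamming bound ⌊q^n / V_q(n,t)⌋ = ⌊823543/799⌋ = 1030.
Step 4: Compare |C| = 1457 to 1030: violated.
The claimed |C| lies above the Hamming bound, so no 7-ary code of length 7 with d ≥ 5 can have 1457 codewords.


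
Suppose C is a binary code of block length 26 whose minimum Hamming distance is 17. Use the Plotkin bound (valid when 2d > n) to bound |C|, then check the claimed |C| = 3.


Plotkin bound M ≤ 4; given |C| = 3 ≤ bound (satisfied).

Check applicability: 2d = 34, n = 26.
2d − n = 8 > 0, so Plotkin applies.
Compute d/(2d−n) = 17/8 ≈ 2.1250.
⌊d/(2d−n)⌋ = 2.
Plotkin bound: M ≤ 2·2 = 4.
Given |C| = 3, check: satisfied.
This |C| is below the Plotkin bound.
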